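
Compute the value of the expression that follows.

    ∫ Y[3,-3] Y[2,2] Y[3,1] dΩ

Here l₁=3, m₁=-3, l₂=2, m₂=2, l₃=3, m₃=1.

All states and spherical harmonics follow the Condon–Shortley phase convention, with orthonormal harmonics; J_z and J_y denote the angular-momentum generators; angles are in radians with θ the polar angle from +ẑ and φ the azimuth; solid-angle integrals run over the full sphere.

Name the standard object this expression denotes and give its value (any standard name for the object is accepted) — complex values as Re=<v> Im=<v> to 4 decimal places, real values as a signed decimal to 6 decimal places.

Gaunt coefficient, +0.132981

This is a Gaunt coefficient — the integral of a triple product of spherical harmonics over the sphere.
Rules hold: Σm=0, L=8 even, 1≤3≤5.
N = 7·5·7 = 245
Δ = 2!·4!·2!/9! = 1/3780
Racah Σ t=0..2: t=0:+1/24 t=1:−1/4 t=2:+1/24 = -1/6
⇒ 3j(3 2 3; 0 0 0)² = 4/105, sgn +1
Racah Σ t=2..2: t=2:+1/96 = 1/96
⇒ 3j(3 2 3; -3 2 1)² = 1/42, sgn +1
4πI² = N·(3j₀)²·(3jₘ)² = 2/9
I = +1·√(0.222222/4π) = 0.13298076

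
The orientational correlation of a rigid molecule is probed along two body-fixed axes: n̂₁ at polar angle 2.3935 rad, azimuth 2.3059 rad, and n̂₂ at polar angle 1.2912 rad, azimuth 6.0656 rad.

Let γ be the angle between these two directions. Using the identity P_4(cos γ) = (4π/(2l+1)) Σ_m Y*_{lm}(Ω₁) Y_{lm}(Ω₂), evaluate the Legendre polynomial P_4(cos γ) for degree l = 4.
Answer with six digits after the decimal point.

Term-by-term m-sum for l=4 (normalisation 4π/9 = 1.396263):
  m=-4: Y*=-0.092843+0.018934i  Y=+0.243449+0.288766i  product -0.028070-0.022200i
  m=-3: Y*=-0.232577-0.171189i  Y=+0.243664+0.186296i  product -0.024779-0.085041i
  m=-2: Y*=-0.042916-0.425209i  Y=-0.130843-0.060828i  product -0.020249+0.058246i
  m=-1: Y*=+0.120374-0.133135i  Y=-0.302264-0.066826i  product -0.045281+0.032198i
  m=+0: Y*=-0.318946-0.000000i  Y=+0.097138+0.000000i  product -0.030982-0.000000i
  m=+1: Y*=-0.120374-0.133135i  Y=+0.302264-0.066826i  product -0.045281-0.032198i
  m=+2: Y*=-0.042916+0.425209i  Y=-0.130843+0.060828i  product -0.020249-0.058246i
  m=+3: Y*=+0.232577-0.171189i  Y=-0.243664+0.186296i  product -0.024779+0.085041i
  m=+4: Y*=-0.092843-0.018934i  Y=+0.243449-0.288766i  product -0.028070+0.022200i
Σ over m = -0.267742-0.000000i; ×(4π/9) → -0.373838-0.000000i. Real part: -0.373838

-0.373838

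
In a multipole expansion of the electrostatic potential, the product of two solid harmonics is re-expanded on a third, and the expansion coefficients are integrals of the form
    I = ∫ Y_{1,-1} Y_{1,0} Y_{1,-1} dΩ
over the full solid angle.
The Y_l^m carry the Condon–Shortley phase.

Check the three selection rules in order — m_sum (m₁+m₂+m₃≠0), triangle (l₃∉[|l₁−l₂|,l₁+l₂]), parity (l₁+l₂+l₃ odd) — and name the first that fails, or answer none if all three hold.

m_sum

Σmᵢ = -2  ✗
l₃∈[|l₁−l₂|,l₁+l₂]=[0,2], have l₃=1
Σlᵢ = 3 ⇒ odd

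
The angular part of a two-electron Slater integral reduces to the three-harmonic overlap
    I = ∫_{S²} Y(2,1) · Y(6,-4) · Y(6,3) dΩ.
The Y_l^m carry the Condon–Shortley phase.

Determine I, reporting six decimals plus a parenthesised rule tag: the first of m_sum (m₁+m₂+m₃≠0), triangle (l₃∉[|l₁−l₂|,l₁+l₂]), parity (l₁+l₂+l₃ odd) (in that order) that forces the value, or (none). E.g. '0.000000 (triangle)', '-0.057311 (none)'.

0.179515 (none)

m-sum 0 ✓  L=14 even ✓  4≤6≤8 ✓
Π(2lᵢ+1) = 5×13×13 = 845
triangle coeff Δ(2,6,6) = 1/90090
Σ_t [0,2]: t=0:+1/69120 t=1:−1/14400 t=2:+1/69120 = -7/172800
(3j)²=14/715 [(2 6 6; 0 0 0)], sign=-1
Σ_t [0,1]: t=0:+1/161280 t=1:−1/725760 = 1/207360
(3j)²=7/286 [(2 6 6; 1 -4 3)], sign=-1
⇒ 4πI² = 49/121
I = (+1)√(49/121/(4π)) = 0.17951487
No selection rule forces the value: the integral is nonzero (none).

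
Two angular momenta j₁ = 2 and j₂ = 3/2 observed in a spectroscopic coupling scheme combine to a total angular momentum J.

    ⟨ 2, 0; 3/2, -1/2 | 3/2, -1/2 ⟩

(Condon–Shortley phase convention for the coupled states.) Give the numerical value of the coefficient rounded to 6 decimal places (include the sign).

√[4·2!2!1!/6! · 2!2!1!2!1!2!] = √(16/45)
  +(−1)^0/∏(0,2,2,1,0,0)! = 1/4  (running 1/4)
  +(−1)^1/∏(1,1,1,0,1,1)! = -1  (running -3/4)
⟨..|..⟩ = √(16/45)·(-3/4) = -0.447214

−√(1/5) ≈ -0.447214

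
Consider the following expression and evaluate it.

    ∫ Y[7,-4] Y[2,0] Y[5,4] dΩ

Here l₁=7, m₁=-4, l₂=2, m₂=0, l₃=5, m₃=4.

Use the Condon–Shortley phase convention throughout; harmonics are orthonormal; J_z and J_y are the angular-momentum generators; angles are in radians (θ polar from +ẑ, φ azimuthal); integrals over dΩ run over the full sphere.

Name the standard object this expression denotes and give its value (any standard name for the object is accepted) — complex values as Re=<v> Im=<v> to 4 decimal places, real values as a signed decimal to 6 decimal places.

This is a Gaunt coefficient — the integral of a triple product of spherical harmonics over the sphere.
Checks pass: Σm=0; 14 even; l₃=5∈[5,9].
(2·7+1)(2·2+1)(2·5+1) = 825
Δ: 4! 10! 0! / 15! → 1/15015
sum: t=2:+1/57600 = 1/57600
3j²(7 2 5; 0 0 0) = Δ·Π!·Σ² = 21/715  (sign -1)
sum: t=2:+1/1451520 = 1/1451520
3j²(7 2 5; -4 0 4) = Δ·Π!·Σ² = 1/91  (sign -1)
combine: 4πI² = 825·21/715·1/91 = 45/169
take √, sign +1: I = 0.14556534

Gaunt coefficient, +0.145565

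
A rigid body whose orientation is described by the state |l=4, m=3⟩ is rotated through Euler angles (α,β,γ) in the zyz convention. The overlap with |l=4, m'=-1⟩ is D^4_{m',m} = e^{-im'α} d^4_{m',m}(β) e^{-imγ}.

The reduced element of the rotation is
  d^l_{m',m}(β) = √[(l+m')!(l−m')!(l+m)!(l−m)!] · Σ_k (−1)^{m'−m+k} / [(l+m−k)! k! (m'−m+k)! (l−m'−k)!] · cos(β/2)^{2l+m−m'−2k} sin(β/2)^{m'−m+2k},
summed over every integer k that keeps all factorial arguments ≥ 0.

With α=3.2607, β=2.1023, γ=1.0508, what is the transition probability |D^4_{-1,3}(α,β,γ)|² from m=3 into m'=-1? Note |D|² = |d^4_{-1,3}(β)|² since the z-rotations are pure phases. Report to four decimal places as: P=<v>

P=0.1447

Split into d^4_{-1,3}(β=2.1023) × two z-phases.
With c≡cos(β/2)=0.496573 and s≡sin(β/2)=0.867995, N=[6·120·5040·1]^{1/2}=1904.940944
k∈{4,5} keeps every argument non-negative
  k=4: (−1)^0·1904.9409/(144)·0.4966^4·0.8680^4 = +0.456584
  k=5: (−1)^1·1904.9409/(240)·0.4966^2·0.8680^6 = -0.837027
d^4_{-1,3}(2.1023) = +0.456584 -0.837027 = -0.380443
|D^4_{-1,3}|² = |d^4_{-1,3}(β)|² = (-0.380443)² = 0.144737 (the z-rotation phases have unit modulus)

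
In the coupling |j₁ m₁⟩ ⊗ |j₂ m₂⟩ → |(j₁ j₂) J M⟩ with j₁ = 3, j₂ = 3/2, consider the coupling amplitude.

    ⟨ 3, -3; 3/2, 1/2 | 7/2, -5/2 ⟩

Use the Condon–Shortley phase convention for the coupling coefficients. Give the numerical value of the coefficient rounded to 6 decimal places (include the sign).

j₁+j₂−J=1  J+j₁−j₂=5  J−j₁+j₂=2  j₁+j₂+J+1=9
(j₁±m₁, j₂±m₂, J±M) = (0,6,2,1,1,6)
P² = 38400/7
sum k=1..1:
  [1] −1/120 = -1/120
S = -1/120
C² = P²·S² = 8/21 ; C = -0.617213

−√(8/21) = -0.617213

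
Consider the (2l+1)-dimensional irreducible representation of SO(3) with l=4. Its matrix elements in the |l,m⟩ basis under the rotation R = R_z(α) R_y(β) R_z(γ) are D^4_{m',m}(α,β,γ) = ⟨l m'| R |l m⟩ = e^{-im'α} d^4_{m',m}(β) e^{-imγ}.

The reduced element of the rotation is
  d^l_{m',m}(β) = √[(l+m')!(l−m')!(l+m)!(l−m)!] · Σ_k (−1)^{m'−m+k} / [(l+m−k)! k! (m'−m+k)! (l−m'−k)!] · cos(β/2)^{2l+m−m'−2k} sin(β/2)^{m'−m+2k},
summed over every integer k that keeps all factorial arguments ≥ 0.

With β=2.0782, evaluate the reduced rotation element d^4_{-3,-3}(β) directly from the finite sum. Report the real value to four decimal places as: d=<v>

d=-0.0840

d^4_{-3,-3}(β=2.0782) via the finite sum:
c=cos(2.078200/2)=0.506996, s=sin(2.078200/2)=0.861948; N=√[1·5040·1·5040]=5040.000000
Admissible k: 0..1 (factorial args all ≥0)
  k=0: (−1)^0·5040.0000/(5040)·0.5070^8·0.8619^0 = +0.004366
  k=1: (−1)^1·5040.0000/(720)·0.5070^6·0.8619^2 = -0.088326
d^4_{-3,-3}(2.0782) = +0.004366 -0.088326 = -0.083961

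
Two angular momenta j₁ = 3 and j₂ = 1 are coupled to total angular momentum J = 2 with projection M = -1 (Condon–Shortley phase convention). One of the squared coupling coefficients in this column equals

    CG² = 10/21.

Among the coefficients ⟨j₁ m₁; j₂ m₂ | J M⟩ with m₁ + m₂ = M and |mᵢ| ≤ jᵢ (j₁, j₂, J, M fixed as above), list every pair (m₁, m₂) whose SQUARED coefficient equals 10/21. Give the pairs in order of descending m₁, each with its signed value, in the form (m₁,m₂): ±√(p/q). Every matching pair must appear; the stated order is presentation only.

Admissible pairs with m₁+m₂ = M = -1: (-2,1), (-1,0), (0,-1)
  (m₁,m₂)=(0,-1): CG² = 1/7, CG = +√(1/7)
  (m₁,m₂)=(-1,0): CG² = 8/21, CG = −√(8/21)
  (m₁,m₂)=(-2,1): CG² = 10/21, CG = +√(10/21)   ← matches the target
Pairs with CG² = 10/21: (-2,1): +√(10/21)

(-2,1): +√(10/21)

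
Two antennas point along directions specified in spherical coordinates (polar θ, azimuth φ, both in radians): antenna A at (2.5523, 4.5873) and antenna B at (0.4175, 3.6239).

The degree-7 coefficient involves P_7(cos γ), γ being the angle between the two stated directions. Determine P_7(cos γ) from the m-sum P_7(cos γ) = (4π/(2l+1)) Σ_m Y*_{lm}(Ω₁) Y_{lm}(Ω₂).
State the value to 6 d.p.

Summing Y*_{l m}(θ₁,φ₁)·Y_{l m}(θ₂,φ₂) over m ∈ [−7, 7]; prefactor 4π/(2·7+1) = 0.837758:
  term(m=-7) = +0.000007+0.000003i   from Y*(Ω₁)=+0.006289+0.005246i, Y(Ω₂)=+0.000876-0.000209i
  term(m=-6) = -0.000305+0.000168i   from Y*(Ω₁)=+0.033523-0.031263i, Y(Ω₂)=-0.007369-0.001864i
  term(m=-5) = +0.000643-0.006128i   from Y*(Ω₁)=-0.090952-0.125945i, Y(Ω₂)=+0.029556+0.026453i
  term(m=-4) = +0.037599+0.032449i   from Y*(Ω₁)=-0.305640+0.167113i, Y(Ω₂)=-0.050016-0.133513i
  term(m=-3) = -0.166231+0.042692i   from Y*(Ω₁)=+0.178824+0.453943i, Y(Ω₂)=-0.043464+0.349071i
  term(m=-2) = +0.054961-0.147806i   from Y*(Ω₁)=+0.283378-0.072412i, Y(Ω₂)=+0.307175-0.443094i
  term(m=-1) = -0.042663-0.061381i   from Y*(Ω₁)=+0.028862+0.229525i, Y(Ω₂)=-0.286271+0.149876i
  term(m=+0) = -0.127102+0.000000i   from Y*(Ω₁)=+0.379693-0.000000i, Y(Ω₂)=-0.334750+0.000000i
  term(m=+1) = -0.042663+0.061381i   from Y*(Ω₁)=-0.028862+0.229525i, Y(Ω₂)=+0.286271+0.149876i
  term(m=+2) = +0.054961+0.147806i   from Y*(Ω₁)=+0.283378+0.072412i, Y(Ω₂)=+0.307175+0.443094i
  term(m=+3) = -0.166231-0.042692i   from Y*(Ω₁)=-0.178824+0.453943i, Y(Ω₂)=+0.043464+0.349071i
  term(m=+4) = +0.037599-0.032449i   from Y*(Ω₁)=-0.305640-0.167113i, Y(Ω₂)=-0.050016+0.133513i
  term(m=+5) = +0.000643+0.006128i   from Y*(Ω₁)=+0.090952-0.125945i, Y(Ω₂)=-0.029556+0.026453i
  term(m=+6) = -0.000305-0.000168i   from Y*(Ω₁)=+0.033523+0.031263i, Y(Ω₂)=-0.007369+0.001864i
  term(m=+7) = +0.000007-0.000003i   from Y*(Ω₁)=-0.006289+0.005246i, Y(Ω₂)=-0.000876-0.000209i
Accumulated sum -0.359080+0.000000i; after 4π/(2l+1) scaling, -0.300822+0.000000i ⇒ P_7 = -0.300822

-0.300822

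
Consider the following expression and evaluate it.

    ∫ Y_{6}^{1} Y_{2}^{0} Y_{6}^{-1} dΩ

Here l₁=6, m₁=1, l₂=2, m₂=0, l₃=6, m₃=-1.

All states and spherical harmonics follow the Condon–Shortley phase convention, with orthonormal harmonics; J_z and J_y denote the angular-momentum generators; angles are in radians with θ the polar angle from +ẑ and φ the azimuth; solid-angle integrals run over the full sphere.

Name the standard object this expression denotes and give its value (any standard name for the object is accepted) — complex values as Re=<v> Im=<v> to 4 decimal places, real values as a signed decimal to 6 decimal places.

Gaunt coefficient, -0.149094

This is a Gaunt coefficient — the integral of a triple product of spherical harmonics over the sphere.
Rules hold: Σm=0, L=14 even, 4≤6≤8.
N = 13·5·13 = 845
Δ = 2!·10!·2!/15! = 1/90090
Racah Σ t=0..2: t=0:+1/69120 t=1:−1/14400 t=2:+1/69120 = -7/172800
⇒ 3j(6 2 6; 0 0 0)² = 14/715, sgn -1
Racah Σ t=0..2: t=0:+1/57600 t=1:−1/17280 t=2:+1/120960 = -13/403200
⇒ 3j(6 2 6; 1 0 -1)² = 13/770, sgn +1
4πI² = N·(3j₀)²·(3jₘ)² = 169/605
I = -1·√(0.279339/4π) = -0.14909419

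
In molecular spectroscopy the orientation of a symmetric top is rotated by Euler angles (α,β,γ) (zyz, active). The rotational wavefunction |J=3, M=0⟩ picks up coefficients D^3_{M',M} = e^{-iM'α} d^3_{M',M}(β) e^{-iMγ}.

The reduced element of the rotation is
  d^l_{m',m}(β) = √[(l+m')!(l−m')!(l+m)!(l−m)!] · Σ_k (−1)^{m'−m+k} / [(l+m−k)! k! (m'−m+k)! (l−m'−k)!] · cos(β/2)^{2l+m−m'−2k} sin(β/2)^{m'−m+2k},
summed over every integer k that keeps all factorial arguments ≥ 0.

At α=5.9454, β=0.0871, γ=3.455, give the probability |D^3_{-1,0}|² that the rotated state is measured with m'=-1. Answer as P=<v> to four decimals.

First d^3_{-1,0}(β=0.0871), then the phase factors e^{-i(-1)α} and e^{-i(0)γ}:
Half-angle: c=0.999052, s=0.043536. N=√(2·24·6·6)=41.569219
The bounds max(0,m−m')=1 and min(l+m,l−m')=3 give 3 terms
  k=1: (−1)^0·41.5692/(12)·0.9991^5·0.0435^1 = +0.150100
  k=2: (−1)^1·41.5692/(4)·0.9991^3·0.0435^3 = -0.000855
  k=3: (−1)^2·41.5692/(12)·0.9991^1·0.0435^5 = +0.000001
d^3_{-1,0}(0.0871) = +0.150100 -0.000855 +0.000001 = +0.149246
|D^3_{-1,0}|² = |d^3_{-1,0}(β)|² = (+0.149246)² = 0.022274 (the z-rotation phases have unit modulus)

P=0.0223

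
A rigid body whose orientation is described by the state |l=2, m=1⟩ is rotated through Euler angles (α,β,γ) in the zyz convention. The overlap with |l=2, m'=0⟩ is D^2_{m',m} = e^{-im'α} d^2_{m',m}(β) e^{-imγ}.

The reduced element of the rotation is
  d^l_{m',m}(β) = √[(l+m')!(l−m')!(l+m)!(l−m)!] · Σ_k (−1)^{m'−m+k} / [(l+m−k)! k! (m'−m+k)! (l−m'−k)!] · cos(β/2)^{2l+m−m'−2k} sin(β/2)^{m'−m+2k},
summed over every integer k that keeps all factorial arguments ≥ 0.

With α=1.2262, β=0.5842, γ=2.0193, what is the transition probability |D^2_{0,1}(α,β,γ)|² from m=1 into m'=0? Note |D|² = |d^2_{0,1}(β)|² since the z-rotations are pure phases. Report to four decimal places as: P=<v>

P=0.3175

D^2_{0,1}(1.2262,0.5842,2.0193) = e^{-i·0·1.2262}·d^2_{0,1}(0.5842)·e^{-i·1·2.0193}. Compute d first:
c=cos(0.584200/2)=0.957641, s=sin(0.584200/2)=0.287964; N=√[2·2·6·1]=4.898979
The bounds max(0,m−m')=1 and min(l+m,l−m')=2 give 2 terms
  k=1: (−1)^0·4.8990/(2)·0.9576^3·0.2880^1 = +0.619473
  k=2: (−1)^1·4.8990/(2)·0.9576^1·0.2880^3 = -0.056013
d^2_{0,1}(0.5842) = +0.619473 -0.056013 = +0.563459
|D^2_{0,1}|² = |d^2_{0,1}(β)|² = (+0.563459)² = 0.317486 (the z-rotation phases have unit modulus)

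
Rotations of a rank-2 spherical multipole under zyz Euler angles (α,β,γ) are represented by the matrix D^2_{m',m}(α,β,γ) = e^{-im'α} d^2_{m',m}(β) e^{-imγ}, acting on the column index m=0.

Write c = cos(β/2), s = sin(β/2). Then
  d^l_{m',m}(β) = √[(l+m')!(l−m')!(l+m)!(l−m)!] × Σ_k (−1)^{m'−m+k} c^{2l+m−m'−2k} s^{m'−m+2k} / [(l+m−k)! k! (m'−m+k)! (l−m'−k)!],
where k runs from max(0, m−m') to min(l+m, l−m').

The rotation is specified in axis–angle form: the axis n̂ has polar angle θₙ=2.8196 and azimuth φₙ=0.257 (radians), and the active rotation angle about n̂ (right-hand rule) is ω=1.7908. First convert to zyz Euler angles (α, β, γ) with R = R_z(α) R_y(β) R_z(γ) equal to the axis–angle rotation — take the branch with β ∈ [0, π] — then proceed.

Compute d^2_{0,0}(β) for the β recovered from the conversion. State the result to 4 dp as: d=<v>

d=0.6563

Axis–angle → zyz. n̂ = (sinθₙcosφₙ, sinθₙsinφₙ, cosθₙ) = (+0.306064, +0.080437, -0.948607), ω = 1.7908.
R = I cosω + sinω [n̂]ₓ + (1−cosω) n̂n̂ᵀ gives
  R = [-0.104115, +0.955734, -0.275197; -0.895751, -0.210351, -0.391642; -0.432193, +0.205732, +0.878000]
β = atan2(√(R₁₃²+R₂₃²), R₃₃) = 0.499129; α = atan2(R₂₃, R₁₃) mod 2π = 4.099871; γ = atan2(R₃₂, −R₃₁) mod 2π = 0.444278
d^2_{0,0}(β=0.4991) via the finite sum:
Half-angle: c=0.969020, s=0.246982. N=√(2·2·2·2)=4.000000
The bounds max(0,m−m')=0 and min(l+m,l−m')=2 give 3 terms
  k=0: (−1)^0·4.0000/(4)·0.9690^4·0.2470^0 = +0.881721
  k=1: (−1)^1·4.0000/(1)·0.9690^2·0.2470^2 = -0.229117
  k=2: (−1)^2·4.0000/(4)·0.9690^0·0.2470^4 = +0.003721
d^2_{0,0}(0.4991) = +0.881721 -0.229117 +0.003721 = +0.656325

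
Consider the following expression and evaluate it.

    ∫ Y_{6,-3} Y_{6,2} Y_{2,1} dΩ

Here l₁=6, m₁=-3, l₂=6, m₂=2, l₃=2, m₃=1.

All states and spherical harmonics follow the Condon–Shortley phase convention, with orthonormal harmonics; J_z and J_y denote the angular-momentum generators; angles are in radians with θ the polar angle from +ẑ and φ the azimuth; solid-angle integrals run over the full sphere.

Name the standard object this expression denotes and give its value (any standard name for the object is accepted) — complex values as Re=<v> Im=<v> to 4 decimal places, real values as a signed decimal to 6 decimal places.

Gaunt coefficient, -0.140463

This is a Gaunt coefficient — the integral of a triple product of spherical harmonics over the sphere.
Checks pass: Σm=0; 14 even; l₃=2∈[0,12].
(2·6+1)(2·6+1)(2·2+1) = 845
Δ: 10! 2! 2! / 15! → 1/90090
sum: t=4:+1/69120 t=5:−1/14400 t=6:+1/69120 = -7/172800
3j²(6 6 2; 0 0 0) = Δ·Π!·Σ² = 14/715  (sign -1)
sum: t=7:−1/60480 t=8:+1/161280 = -1/96768
3j²(6 6 2; -3 2 1) = Δ·Π!·Σ² = 15/1001  (sign +1)
combine: 4πI² = 845·14/715·15/1001 = 30/121
take √, sign -1: I = -0.14046335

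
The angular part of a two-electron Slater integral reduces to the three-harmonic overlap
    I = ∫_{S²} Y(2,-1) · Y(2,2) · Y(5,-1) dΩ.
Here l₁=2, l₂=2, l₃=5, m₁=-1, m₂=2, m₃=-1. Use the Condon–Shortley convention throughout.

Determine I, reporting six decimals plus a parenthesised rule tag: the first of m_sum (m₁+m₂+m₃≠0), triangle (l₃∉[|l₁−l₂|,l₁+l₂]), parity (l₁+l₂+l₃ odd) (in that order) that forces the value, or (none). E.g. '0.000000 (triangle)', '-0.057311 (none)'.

|2−2|≤5≤2+2 violated ⇒ I = 0

0.000000 (triangle)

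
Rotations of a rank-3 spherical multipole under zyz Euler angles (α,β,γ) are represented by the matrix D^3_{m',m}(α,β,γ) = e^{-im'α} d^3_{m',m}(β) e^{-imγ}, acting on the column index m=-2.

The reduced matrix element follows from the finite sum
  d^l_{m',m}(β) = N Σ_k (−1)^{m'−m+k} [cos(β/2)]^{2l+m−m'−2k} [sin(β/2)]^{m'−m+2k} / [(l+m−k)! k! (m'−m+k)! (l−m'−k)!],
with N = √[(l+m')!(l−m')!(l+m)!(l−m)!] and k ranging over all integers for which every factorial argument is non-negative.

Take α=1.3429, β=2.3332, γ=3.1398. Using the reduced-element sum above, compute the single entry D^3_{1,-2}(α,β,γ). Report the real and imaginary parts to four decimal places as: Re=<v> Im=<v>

Re=0.1152 Im=-0.5051

First d^3_{1,-2}(β=2.3332), then the phase factors e^{-i(1)α} and e^{-i(-2)γ}:
c=cos(2.333200/2)=0.393280, s=sin(2.333200/2)=0.919419; N=√[24·2·1·120]=75.894664
k∈{0,1} keeps every argument non-negative
  k=0: (−1)^3·75.8947/(12)·0.3933^3·0.9194^3 = -0.299003
  k=1: (−1)^4·75.8947/(24)·0.3933^1·0.9194^5 = +0.817088
d^3_{1,-2}(2.3332) = -0.299003 +0.817088 = +0.518085
D = (+0.225929-0.974144i)·(+0.518085)·(+0.999994-0.003585i) = +0.115240-0.505105i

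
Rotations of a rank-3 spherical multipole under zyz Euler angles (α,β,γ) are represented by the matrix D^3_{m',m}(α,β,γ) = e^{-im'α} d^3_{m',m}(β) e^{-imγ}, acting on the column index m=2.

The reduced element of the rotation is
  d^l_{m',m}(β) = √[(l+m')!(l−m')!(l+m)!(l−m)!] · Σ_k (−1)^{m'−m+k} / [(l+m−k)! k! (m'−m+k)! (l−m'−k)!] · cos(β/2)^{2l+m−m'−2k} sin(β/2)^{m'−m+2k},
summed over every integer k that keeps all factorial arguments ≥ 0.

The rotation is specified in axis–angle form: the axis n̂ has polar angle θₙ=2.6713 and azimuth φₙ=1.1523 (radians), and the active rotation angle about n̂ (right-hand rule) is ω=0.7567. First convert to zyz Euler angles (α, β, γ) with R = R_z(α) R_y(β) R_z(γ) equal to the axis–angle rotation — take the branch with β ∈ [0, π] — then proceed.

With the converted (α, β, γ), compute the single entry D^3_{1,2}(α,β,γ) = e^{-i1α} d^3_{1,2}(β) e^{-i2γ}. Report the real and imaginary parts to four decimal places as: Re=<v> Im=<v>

Axis–angle → zyz. n̂ = (sinθₙcosφₙ, sinθₙsinφₙ, cosθₙ) = (+0.184153, +0.414041, -0.891436), ω = 0.7567.
R = I cosω + sinω [n̂]ₓ + (1−cosω) n̂n̂ᵀ gives
  R = [+0.736360, +0.632801, +0.239451; -0.591186, +0.773888, -0.227149; -0.329048, +0.025703, +0.943963]
β = atan2(√(R₁₃²+R₂₃²), R₃₃) = 0.336357; α = atan2(R₂₃, R₁₃) mod 2π = 5.524147; γ = atan2(R₃₂, −R₃₁) mod 2π = 0.077955
D^3_{1,2}(5.5241,0.3364,0.0780) = e^{-i·1·5.5241}·d^3_{1,2}(0.3364)·e^{-i·2·0.0780}. Compute d first:
c=cos(0.336357/2)=0.985891, s=sin(0.336357/2)=0.167387; N=√[24·2·120·1]=75.894664
Admissible k: 1..2 (factorial args all ≥0)
  k=1: (−1)^0·75.8947/(24)·0.9859^5·0.1674^1 = +0.493023
  k=2: (−1)^1·75.8947/(12)·0.9859^3·0.1674^3 = -0.028424
d^3_{1,2}(0.3364) = +0.493023 -0.028424 = +0.464599
Phases: e^{-i·(1)·5.5241}=+0.725498+0.688224i, e^{-i·(2)·0.0780}=+0.987871-0.155279i ⇒ D=+0.382627+0.263531i

Re=0.3826 Im=0.2635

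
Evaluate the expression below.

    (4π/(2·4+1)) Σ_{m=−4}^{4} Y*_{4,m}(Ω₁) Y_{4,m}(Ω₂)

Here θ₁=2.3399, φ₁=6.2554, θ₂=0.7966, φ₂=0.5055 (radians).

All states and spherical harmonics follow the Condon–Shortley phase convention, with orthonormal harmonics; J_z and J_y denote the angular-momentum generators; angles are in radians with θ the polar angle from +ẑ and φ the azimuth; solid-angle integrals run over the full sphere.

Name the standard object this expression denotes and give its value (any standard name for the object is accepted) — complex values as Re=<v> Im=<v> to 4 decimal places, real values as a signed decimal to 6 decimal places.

This sum is the spherical-harmonic addition theorem: it equals the Legendre polynomial P_l(cos γ) of the angle γ between the two directions.
Term-by-term m-sum for l=4 (normalisation 4π/9 = 1.396263):
  m=-4: Y*=0.11723 - 0.01308j  Y=-0.05043 - 0.10407j  product -0.00727 - 0.01154j
  m=-3: Y*=-0.32182 + 0.02689j  Y=0.01736 - 0.31938j  product 0.00300 + 0.10325j
  m=-2: Y*=0.41145 - 0.02289j  Y=0.21990 - 0.35090j  product 0.08245 - 0.14941j
  m=-1: Y*=-0.09121 + 0.00254j  Y=0.08723 - 0.04828j  product -0.00783 + 0.00462j
  m=+0: Y*=-0.35144 + 0.00000j  Y=-0.34926 + 0.00000j  product 0.12274 + 0.00000j
  m=+1: Y*=0.09121 + 0.00254j  Y=-0.08723 - 0.04828j  product -0.00783 - 0.00462j
  m=+2: Y*=0.41145 + 0.02289j  Y=0.21990 + 0.35090j  product 0.08245 + 0.14941j
  m=+3: Y*=0.32182 + 0.02689j  Y=-0.01736 - 0.31938j  product 0.00300 - 0.10325j
  m=+4: Y*=0.11723 + 0.01308j  Y=-0.05043 + 0.10407j  product -0.00727 + 0.01154j
Accumulated sum 0.26342 - 0.00000j; after 4π/(2l+1) scaling, 0.36781 - 0.00000j ⇒ P_4 = 0.367807

Legendre polynomial (addition theorem), +0.367807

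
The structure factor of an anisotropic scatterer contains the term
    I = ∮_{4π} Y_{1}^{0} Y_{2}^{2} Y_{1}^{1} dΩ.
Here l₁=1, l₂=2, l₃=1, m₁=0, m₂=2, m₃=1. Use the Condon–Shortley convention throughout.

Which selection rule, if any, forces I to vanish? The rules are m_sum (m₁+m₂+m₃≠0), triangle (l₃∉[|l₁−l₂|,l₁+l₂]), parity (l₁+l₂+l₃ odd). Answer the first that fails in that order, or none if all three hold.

m₁+m₂+m₃ = 0 + 2 + 1 = 3  ✗
triangle: |1−2|=1 ≤ l₃=1 ≤ 1+2=3
parity: l₁+l₂+l₃ = 4 is even

m_sum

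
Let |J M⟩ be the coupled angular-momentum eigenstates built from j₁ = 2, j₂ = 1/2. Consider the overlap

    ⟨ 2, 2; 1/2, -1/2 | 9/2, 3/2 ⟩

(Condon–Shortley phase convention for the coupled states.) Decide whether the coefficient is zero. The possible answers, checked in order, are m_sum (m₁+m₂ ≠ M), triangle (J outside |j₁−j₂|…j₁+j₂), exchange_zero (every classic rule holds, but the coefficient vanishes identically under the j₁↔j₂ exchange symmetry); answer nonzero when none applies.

triangle

m-sum: m₁+m₂ = 2+(-1/2) = 3/2, M = 3/2  ✓
triangle: need |j₁−j₂| ≤ J ≤ j₁+j₂, i.e. J ∈ [3/2, 5/2]; J = 9/2 is outside ✗ ⇒ coefficient is 0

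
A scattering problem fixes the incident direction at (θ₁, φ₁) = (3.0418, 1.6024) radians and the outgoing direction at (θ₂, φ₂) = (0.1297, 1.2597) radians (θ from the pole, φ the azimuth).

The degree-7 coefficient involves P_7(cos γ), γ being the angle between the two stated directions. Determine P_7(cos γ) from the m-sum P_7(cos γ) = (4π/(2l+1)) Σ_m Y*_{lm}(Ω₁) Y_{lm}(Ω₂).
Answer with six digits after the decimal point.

Summing Y*_{l m}(θ₁,φ₁)·Y_{l m}(θ₂,φ₂) over m ∈ [−7, 7]; prefactor 4π/(2·7+1) = 0.837758:
  m=-7: (0.000000, -0.000000) × (-0.000000, -0.000000) = (-0.000000, 0.000000)  (running Σ = (-0.000000, 0.000000))
  m=-6: (0.000002, 0.000000) × (0.000003, -0.000008) = (0.000000, -0.000000)  (running Σ = (0.000000, -0.000000))
  m=-5: (-0.000007, 0.000042) × (0.000156, -0.000002) = (-0.000000, 0.000000)  (running Σ = (-0.000000, 0.000000))
  m=-4: (-0.000704, -0.000090) × (0.000639, 0.001887) = (-0.000000, -0.000001)  (running Σ = (-0.000000, -0.000001))
  m=-3: (0.000806, -0.008476) × (-0.014687, 0.010879) = (0.000080, 0.000133)  (running Σ = (0.000080, 0.000132))
  m=-2: (0.071350, 0.004516) × (-0.095103, -0.068210) = (-0.006478, -0.005296)  (running Σ = (-0.006398, -0.005164))
  m=-1: (-0.012022, 0.380288) × (0.144124, -0.448234) = (0.168725, 0.060197)  (running Σ = (0.162328, 0.055033))
  m=0: (-0.945393, -0.000000) × (0.849835, 0.000000) = (-0.803428, -0.000000)  (running Σ = (-0.641100, 0.055033))
  m=1: (0.012022, 0.380288) × (-0.144124, -0.448234) = (0.168725, -0.060197)  (running Σ = (-0.472375, -0.005164))
  m=2: (0.071350, -0.004516) × (-0.095103, 0.068210) = (-0.006478, 0.005296)  (running Σ = (-0.478852, 0.000132))
  m=3: (-0.000806, -0.008476) × (0.014687, 0.010879) = (0.000080, -0.000133)  (running Σ = (-0.478772, -0.000001))
  m=4: (-0.000704, 0.000090) × (0.000639, -0.001887) = (-0.000000, 0.000001)  (running Σ = (-0.478772, 0.000000))
  m=5: (0.000007, 0.000042) × (-0.000156, -0.000002) = (-0.000000, -0.000000)  (running Σ = (-0.478772, -0.000000))
  m=6: (0.000002, -0.000000) × (0.000003, 0.000008) = (0.000000, 0.000000)  (running Σ = (-0.478772, 0.000000))
  m=7: (-0.000000, -0.000000) × (0.000000, -0.000000) = (-0.000000, -0.000000)  (running Σ = (-0.478772, 0.000000))
Σ over m = (-0.478772, 0.000000); ×(4π/15) → (-0.401095, 0.000000). Real part: -0.401095

-0.401095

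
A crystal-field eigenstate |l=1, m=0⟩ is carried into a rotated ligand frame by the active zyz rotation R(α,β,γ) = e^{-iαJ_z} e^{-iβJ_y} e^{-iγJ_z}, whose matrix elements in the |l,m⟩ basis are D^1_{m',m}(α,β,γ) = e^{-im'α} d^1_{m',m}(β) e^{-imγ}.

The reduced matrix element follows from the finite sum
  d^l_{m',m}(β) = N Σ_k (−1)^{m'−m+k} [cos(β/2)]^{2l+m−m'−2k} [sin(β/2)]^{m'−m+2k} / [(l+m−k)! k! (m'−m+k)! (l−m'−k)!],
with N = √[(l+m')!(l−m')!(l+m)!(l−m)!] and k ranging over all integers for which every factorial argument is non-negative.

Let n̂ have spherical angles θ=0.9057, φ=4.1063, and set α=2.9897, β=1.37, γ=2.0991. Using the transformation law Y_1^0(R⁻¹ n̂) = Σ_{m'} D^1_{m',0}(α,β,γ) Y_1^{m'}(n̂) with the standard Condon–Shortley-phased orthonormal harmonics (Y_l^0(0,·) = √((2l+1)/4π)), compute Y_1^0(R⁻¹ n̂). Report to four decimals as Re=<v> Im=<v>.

Re=0.2254 Im=0.0000

Need the full column D^1_{m',0} for m'=−1..1 at α=2.9897, β=1.3700, γ=2.0991.
cos(β/2)=0.774419, sin(β/2)=0.632673
d^1_{-1,0}: single k=1 term ⇒ +0.692900;  D = -0.684922+0.104842i
d^1_{0,0}: k∈[0..1] ⇒ +0.599725 -0.400275 = +0.199450;  D = +0.199450+0.000000i
d^1_{1,0}: single k=0 term ⇒ -0.692900;  D = +0.684922+0.104842i
Y_1^{m'}(θ=0.9057,φ=4.1063) and Σ D·Y over m':
  (-0.6849+0.1048i)·(-0.1549+0.2234i)  (+0.1994+0.0000i)·(+0.3015+0.0000i)  (+0.6849+0.1048i)·(+0.1549+0.2234i)
Y_1^0(R⁻¹ n̂) = +0.225430+0.000000i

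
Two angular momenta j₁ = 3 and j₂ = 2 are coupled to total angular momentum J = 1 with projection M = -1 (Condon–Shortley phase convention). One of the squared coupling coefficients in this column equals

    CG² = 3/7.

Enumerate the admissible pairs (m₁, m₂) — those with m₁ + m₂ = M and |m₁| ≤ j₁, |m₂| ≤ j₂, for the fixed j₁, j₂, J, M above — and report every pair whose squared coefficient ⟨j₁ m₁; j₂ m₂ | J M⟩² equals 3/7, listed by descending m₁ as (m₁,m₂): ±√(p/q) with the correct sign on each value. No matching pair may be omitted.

Admissible pairs with m₁+m₂ = M = -1: (-3,2), (-2,1), (-1,0), (0,-1), (1,-2)
  (m₁,m₂)=(1,-2): CG² = 1/35, CG = +√(1/35)
  (m₁,m₂)=(0,-1): CG² = 3/35, CG = −√(3/35)
  (m₁,m₂)=(-1,0): CG² = 6/35, CG = +√(6/35)
  (m₁,m₂)=(-2,1): CG² = 2/7, CG = −√(2/7)
  (m₁,m₂)=(-3,2): CG² = 3/7, CG = +√(3/7)   ← matches the target
Pairs with CG² = 3/7: (-3,2): +√(3/7)

(-3,2): +√(3/7)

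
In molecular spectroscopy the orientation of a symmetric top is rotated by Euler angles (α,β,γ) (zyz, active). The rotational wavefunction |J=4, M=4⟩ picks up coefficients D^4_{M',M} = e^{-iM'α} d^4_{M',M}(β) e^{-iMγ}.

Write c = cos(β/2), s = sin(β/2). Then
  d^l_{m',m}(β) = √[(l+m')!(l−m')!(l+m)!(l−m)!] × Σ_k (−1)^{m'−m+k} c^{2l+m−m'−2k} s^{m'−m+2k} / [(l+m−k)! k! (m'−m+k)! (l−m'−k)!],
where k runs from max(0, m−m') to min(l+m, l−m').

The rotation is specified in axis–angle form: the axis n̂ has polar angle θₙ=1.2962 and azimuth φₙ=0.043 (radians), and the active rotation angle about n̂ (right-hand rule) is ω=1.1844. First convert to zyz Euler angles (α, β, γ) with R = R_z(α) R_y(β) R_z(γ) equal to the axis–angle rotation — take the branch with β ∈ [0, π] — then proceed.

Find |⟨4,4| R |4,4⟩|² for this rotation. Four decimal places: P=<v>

Axis–angle → zyz. n̂ = (sinθₙcosφₙ, sinθₙsinφₙ, cosθₙ) = (+0.961645, +0.041376, +0.271158), ω = 1.1844.
R = I cosω + sinω [n̂]ₓ + (1−cosω) n̂n̂ᵀ gives
  R = [+0.953115, -0.226372, +0.200816; +0.275961, +0.377920, -0.883755; +0.124165, +0.897737, +0.422671]
β = atan2(√(R₁₃²+R₂₃²), R₃₃) = 1.134406; α = atan2(R₂₃, R₁₃) mod 2π = 4.935826; γ = atan2(R₃₂, −R₃₁) mod 2π = 1.708233
Split into d^4_{4,4}(β=1.1344) × two z-phases.
Half-angle: c=0.843407, s=0.537275. N=√(40320·1·40320·1)=40320.000000
Admissible k: 0..0 (factorial args all ≥0)
  k=0: (−1)^0·40320.0000/(40320)·0.8434^8·0.5373^0 = +0.256034
d^4_{4,4}(1.1344) = +0.256034
|D^4_{4,4}|² = |d^4_{4,4}(β)|² = (+0.256034)² = 0.065553 (the z-rotation phases have unit modulus)

P=0.0656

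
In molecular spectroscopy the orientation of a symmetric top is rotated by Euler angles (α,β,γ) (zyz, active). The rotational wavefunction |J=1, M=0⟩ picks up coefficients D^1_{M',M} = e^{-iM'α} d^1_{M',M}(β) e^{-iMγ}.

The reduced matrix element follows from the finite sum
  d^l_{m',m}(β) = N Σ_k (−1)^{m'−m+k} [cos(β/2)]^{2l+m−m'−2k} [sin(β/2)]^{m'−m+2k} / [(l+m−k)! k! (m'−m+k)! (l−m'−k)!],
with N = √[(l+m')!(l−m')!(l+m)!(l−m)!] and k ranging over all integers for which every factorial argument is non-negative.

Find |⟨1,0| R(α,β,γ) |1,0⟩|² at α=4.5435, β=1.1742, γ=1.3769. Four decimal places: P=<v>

P=0.1492

First d^1_{0,0}(β=1.1742), then the phase factors e^{-i(0)α} and e^{-i(0)γ}:
c=cos(1.174200/2)=0.832551, s=sin(1.174200/2)=0.553949; N=√[1·1·1·1]=1.000000
k∈{0,1} keeps every argument non-negative
  k=0: (−1)^0·1.0000/(1)·0.8326^2·0.5539^0 = +0.693141
  k=1: (−1)^1·1.0000/(1)·0.8326^0·0.5539^2 = -0.306859
d^1_{0,0}(1.1742) = +0.693141 -0.306859 = +0.386281
|D^1_{0,0}|² = |d^1_{0,0}(β)|² = (+0.386281)² = 0.149213 (the z-rotation phases have unit modulus)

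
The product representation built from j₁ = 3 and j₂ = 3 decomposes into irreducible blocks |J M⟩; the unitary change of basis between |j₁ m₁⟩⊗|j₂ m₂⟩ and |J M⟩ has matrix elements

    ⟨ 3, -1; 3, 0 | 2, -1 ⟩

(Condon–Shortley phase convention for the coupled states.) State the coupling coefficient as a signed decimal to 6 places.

+√(1/42) ≈ +0.154303

triangle: 4!×2!×2!/9! = 96/362880
(j±m)!: 2!×4!×3!×3!×1!×3! = 10368
prefactor² = (2J+1)×Δ×N² = 96/7
  k=2: +1/(2!×2!×2!×1!×0!×1!) = 1/8
  k=3: −1/(3!×1!×1!×0!×1!×2!) = -1/12
Σ = 1/24  ⇒  CG² = 96/7×(1/24)² = 1/42
CG = +√(1/42) = +0.154303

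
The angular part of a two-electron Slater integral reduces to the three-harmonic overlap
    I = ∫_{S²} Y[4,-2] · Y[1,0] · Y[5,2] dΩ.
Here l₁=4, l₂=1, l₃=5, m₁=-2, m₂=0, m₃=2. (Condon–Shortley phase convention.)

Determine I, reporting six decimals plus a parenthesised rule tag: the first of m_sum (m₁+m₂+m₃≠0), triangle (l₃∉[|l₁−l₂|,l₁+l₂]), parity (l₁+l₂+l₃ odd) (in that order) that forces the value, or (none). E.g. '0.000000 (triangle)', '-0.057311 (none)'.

Checks pass: Σm=0; 10 even; l₃=5∈[3,5].
(2·4+1)(2·1+1)(2·5+1) = 297
Δ: 0! 8! 2! / 11! → 1/495
sum: t=0:+1/576 = 1/576
3j²(4 1 5; 0 0 0) = Δ·Π!·Σ² = 5/99  (sign -1)
sum: t=0:+1/1440 = 1/1440
3j²(4 1 5; -2 0 2) = Δ·Π!·Σ² = 7/165  (sign -1)
combine: 4πI² = 297·5/99·7/165 = 7/11
take √, sign +1: I = 0.22503380
No selection rule forces the value: the integral is nonzero (none).

0.225034 (none)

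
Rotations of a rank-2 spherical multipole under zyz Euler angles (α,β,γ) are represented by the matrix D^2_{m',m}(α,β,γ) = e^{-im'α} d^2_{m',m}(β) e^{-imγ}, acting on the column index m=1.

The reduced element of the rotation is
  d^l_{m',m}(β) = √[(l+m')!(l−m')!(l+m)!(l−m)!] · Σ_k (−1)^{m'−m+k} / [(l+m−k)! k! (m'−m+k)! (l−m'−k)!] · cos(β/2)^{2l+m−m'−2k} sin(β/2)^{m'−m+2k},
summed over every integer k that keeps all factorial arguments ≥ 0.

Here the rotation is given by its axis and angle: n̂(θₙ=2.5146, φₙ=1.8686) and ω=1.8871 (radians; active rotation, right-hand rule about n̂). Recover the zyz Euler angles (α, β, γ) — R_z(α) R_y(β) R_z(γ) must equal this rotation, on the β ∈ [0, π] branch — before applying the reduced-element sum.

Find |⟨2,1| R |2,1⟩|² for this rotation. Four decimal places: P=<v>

Axis–angle → zyz. n̂ = (sinθₙcosφₙ, sinθₙsinφₙ, cosθₙ) = (-0.172154, +0.560887, -0.809796), ω = 1.8871.
R = I cosω + sinω [n̂]ₓ + (1−cosω) n̂n̂ᵀ gives
  R = [-0.272200, +0.643029, +0.715836; -0.896217, +0.101395, -0.431873; -0.350289, -0.759100, +0.548694]
β = atan2(√(R₁₃²+R₂₃²), R₃₃) = 0.989995; α = atan2(R₂₃, R₁₃) mod 2π = 5.740333; γ = atan2(R₃₂, −R₃₁) mod 2π = 5.144726
D^2_{1,1}(5.7403,0.9900,5.1447) = e^{-i·1·5.7403}·d^2_{1,1}(0.9900)·e^{-i·1·5.1447}. Compute d first:
c=cos(0.989995/2)=0.879970, s=sin(0.989995/2)=0.475030; N=√[6·1·6·1]=6.000000
The bounds max(0,m−m')=0 and min(l+m,l−m')=1 give 2 terms
  k=0: (−1)^0·6.0000/(6)·0.8800^4·0.4750^0 = +0.599613
  k=1: (−1)^1·6.0000/(2)·0.8800^2·0.4750^2 = -0.524201
d^2_{1,1}(0.9900) = +0.599613 -0.524201 = +0.075412
|D^2_{1,1}|² = |d^2_{1,1}(β)|² = (+0.075412)² = 0.005687 (the z-rotation phases have unit modulus)

P=0.0057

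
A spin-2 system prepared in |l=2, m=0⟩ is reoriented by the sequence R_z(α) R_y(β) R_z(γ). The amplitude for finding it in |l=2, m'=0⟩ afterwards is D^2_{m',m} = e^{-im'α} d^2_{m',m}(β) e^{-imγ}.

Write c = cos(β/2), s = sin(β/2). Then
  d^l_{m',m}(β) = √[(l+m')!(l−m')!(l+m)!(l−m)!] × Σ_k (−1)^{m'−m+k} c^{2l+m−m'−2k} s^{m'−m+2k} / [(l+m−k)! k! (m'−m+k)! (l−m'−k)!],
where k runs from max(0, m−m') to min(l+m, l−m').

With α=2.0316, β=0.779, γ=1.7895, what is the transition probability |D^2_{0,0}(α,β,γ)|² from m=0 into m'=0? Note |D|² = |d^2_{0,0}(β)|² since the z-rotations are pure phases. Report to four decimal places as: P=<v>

P=0.0674

D^2_{0,0}(2.0316,0.7790,1.7895) = e^{-i·0·2.0316}·d^2_{0,0}(0.7790)·e^{-i·0·1.7895}. Compute d first:
With c≡cos(β/2)=0.925099 and s≡sin(β/2)=0.379726, N=[2·2·2·2]^{1/2}=4.000000
k: max(0,(0)−(0))=0 … min(2+(0),2−(0))=2
  k=0: (−1)^0·4.0000/(4)·0.9251^4·0.3797^0 = +0.732408
  k=1: (−1)^1·4.0000/(1)·0.9251^2·0.3797^2 = -0.493602
  k=2: (−1)^2·4.0000/(4)·0.9251^0·0.3797^4 = +0.020791
d^2_{0,0}(0.7790) = +0.732408 -0.493602 +0.020791 = +0.259597
|D^2_{0,0}|² = |d^2_{0,0}(β)|² = (+0.259597)² = 0.067391 (the z-rotation phases have unit modulus)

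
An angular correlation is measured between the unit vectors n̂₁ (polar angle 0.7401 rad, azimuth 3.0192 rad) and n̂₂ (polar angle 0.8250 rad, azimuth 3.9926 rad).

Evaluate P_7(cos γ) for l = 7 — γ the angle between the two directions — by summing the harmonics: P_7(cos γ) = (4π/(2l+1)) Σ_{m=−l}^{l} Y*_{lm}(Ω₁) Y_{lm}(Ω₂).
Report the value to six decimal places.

-0.157478

Addition theorem: P_7(cos γ) = (4π/15) Σ_m Y*_{lm}(Ω₁) Y_{lm}(Ω₂), m = −7…7:
  m=-7: Y*=-0.020770+0.023967i  Y=-0.054655-0.018485i  product +0.001578-0.000926i
  m=-6: Y*=+0.096444-0.087069i  Y=+0.076492+0.184170i  product +0.023413+0.011102i
  m=-5: Y*=-0.255009+0.178977i  Y=+0.172748-0.351003i  product +0.018769+0.120427i
  m=-4: Y*=+0.404321-0.215437i  Y=-0.418019+0.112293i  product -0.144822+0.135459i
  m=-3: Y*=-0.301653+0.116022i  Y=+0.106770+0.071268i  product -0.040476-0.009110i
  m=-2: Y*=-0.125626+0.031381i  Y=+0.039961+0.302791i  product -0.014522-0.036784i
  m=-1: Y*=+0.385268-0.047391i  Y=+0.182671-0.208364i  product +0.060503-0.088933i
  m=+0: Y*=+0.013557-0.000000i  Y=+0.231500+0.000000i  product +0.003139+0.000000i
  m=+1: Y*=-0.385268-0.047391i  Y=-0.182671-0.208364i  product +0.060503+0.088933i
  m=+2: Y*=-0.125626-0.031381i  Y=+0.039961-0.302791i  product -0.014522+0.036784i
  m=+3: Y*=+0.301653+0.116022i  Y=-0.106770+0.071268i  product -0.040476+0.009110i
  m=+4: Y*=+0.404321+0.215437i  Y=-0.418019-0.112293i  product -0.144822-0.135459i
  m=+5: Y*=+0.255009+0.178977i  Y=-0.172748-0.351003i  product +0.018769-0.120427i
  m=+6: Y*=+0.096444+0.087069i  Y=+0.076492-0.184170i  product +0.023413-0.011102i
  m=+7: Y*=+0.020770+0.023967i  Y=+0.054655-0.018485i  product +0.001578+0.000926i
Total Σ_m = -0.187975+0.000000i. Multiply by 0.837758: -0.157478+0.000000i. P_7(cos γ) = -0.157478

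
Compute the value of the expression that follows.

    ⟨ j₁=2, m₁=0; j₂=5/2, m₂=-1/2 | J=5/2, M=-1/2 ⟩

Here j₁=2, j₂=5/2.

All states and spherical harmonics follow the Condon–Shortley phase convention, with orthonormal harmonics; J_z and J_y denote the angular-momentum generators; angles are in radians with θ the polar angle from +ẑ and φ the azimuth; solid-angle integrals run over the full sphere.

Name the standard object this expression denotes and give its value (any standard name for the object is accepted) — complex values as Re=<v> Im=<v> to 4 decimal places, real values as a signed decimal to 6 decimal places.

Clebsch–Gordan coefficient, −√(8/35) ≈ -0.478091

This is a Clebsch–Gordan (vector-coupling) coefficient.
√[6·2!2!3!/8! · 2!2!2!3!2!3!] = √(72/35)
  +(−1)^0/∏(0,2,2,2,0,1)! = 1/8  (running 1/8)
  +(−1)^1/∏(1,1,1,1,1,2)! = -1/2  (running -3/8)
  +(−1)^2/∏(2,0,0,0,2,3)! = 1/24  (running -1/3)
⟨..|..⟩ = √(72/35)·(-1/3) = -0.478091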